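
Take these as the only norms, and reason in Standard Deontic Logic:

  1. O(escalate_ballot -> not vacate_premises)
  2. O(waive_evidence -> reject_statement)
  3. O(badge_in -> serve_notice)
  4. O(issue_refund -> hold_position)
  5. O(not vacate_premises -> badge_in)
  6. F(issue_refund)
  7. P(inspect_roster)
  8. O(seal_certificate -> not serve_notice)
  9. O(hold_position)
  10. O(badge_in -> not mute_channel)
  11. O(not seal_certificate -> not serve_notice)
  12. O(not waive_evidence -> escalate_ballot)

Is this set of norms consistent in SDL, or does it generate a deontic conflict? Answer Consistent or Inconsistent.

Consistent

Premise 4 is O(issue_refund -> hold_position); even if O(hold_position) held, inferring O(issue_refund) would be affirming the consequent — invalid.
So O(issue_refund) is not derivable, and the apparent clash with O(not issue_refund) does not arise.
A world satisfying every obligation exists (e.g. badge_in=false, escalate_ballot=false, hold_position=true, inspect_roster=false, issue_refund=false, mute_channel=false, reject_statement=true, seal_certificate=false, serve_notice=false, vacate_premises=true, waive_evidence=true); no atom is both obligatory and forbidden, so the set is consistent.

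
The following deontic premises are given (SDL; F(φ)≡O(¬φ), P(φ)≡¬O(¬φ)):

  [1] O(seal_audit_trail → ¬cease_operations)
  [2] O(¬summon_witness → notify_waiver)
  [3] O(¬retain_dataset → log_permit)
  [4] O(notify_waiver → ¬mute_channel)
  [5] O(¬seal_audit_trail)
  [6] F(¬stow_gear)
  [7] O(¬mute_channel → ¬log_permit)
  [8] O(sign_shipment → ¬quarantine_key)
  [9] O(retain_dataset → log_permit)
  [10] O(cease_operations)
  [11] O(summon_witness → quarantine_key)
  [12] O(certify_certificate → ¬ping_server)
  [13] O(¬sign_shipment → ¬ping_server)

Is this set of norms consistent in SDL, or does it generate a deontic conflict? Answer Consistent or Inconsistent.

Consistent

Premise 1 is O(seal_audit_trail → ¬cease_operations), but O(seal_audit_trail) is not derivable from the premises, so it does not yield O(¬cease_operations).
So O(¬cease_operations) is not derivable, and the apparent clash with O(cease_operations) does not arise.
A world satisfying every obligation exists (e.g. cease_operations=true, certify_certificate=false, log_permit=true, mute_channel=true, notify_waiver=false, ping_server=false, quarantine_key=true, retain_dataset=false, seal_audit_trail=false, sign_shipment=false, stow_gear=true, summon_witness=true); no atom is both obligatory and forbidden, so the set is consistent.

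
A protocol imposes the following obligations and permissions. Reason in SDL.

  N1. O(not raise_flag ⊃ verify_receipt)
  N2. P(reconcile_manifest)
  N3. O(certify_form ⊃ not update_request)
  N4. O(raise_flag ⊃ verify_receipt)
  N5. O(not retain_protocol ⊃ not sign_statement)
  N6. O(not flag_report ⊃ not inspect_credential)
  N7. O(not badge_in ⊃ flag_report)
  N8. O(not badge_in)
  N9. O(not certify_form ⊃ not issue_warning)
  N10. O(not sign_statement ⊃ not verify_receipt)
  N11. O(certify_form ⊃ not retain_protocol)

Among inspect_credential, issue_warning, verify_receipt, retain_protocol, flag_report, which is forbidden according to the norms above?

issue_warning

Premises 4 and 1 are O(raise_flag ⊃ verify_receipt) and O(not raise_flag ⊃ verify_receipt); every ideal world satisfies raise_flag or not raise_flag, so in either case verify_receipt holds — hence O(verify_receipt).
The contrapositive of premise 10 (O(not sign_statement ⊃ not verify_receipt)) is O(verify_receipt ⊃ sign_statement), and O(verify_receipt) is already established, so O(sign_statement).
Premise 5, O(not retain_protocol ⊃ not sign_statement), contraposes to O(sign_statement ⊃ retain_protocol); with O(sign_statement) we get O(retain_protocol).
Premise 11 is O(certify_form ⊃ not retain_protocol); contrapositively O(retain_protocol ⊃ not certify_form). Since O(retain_protocol) holds, K gives O(not certify_form).
With premise 9, O(not certify_form ⊃ not issue_warning), the K-axiom yields O(not issue_warning).
So O(not issue_warning) holds, i.e. issue_warning is forbidden. None of the other listed options is forbidden under the premises.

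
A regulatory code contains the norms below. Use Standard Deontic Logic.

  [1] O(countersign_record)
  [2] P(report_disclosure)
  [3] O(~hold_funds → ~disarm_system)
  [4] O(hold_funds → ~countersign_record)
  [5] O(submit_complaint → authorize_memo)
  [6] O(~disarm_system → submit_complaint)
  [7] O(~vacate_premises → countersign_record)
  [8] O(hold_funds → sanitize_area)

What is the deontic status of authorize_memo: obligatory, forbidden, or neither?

Premise 1 gives O(countersign_record).
Premise 4, O(hold_funds → ~countersign_record), contraposes to O(countersign_record → ~hold_funds); with O(countersign_record) we get O(~hold_funds).
Applying K to premise 3 (O(~hold_funds → ~disarm_system)) and O(~hold_funds) yields O(~disarm_system).
From O(~disarm_system) and premise 6, O(~disarm_system → submit_complaint), we obtain O(submit_complaint).
Applying K to premise 5 (O(submit_complaint → authorize_memo)) and O(submit_complaint) yields O(authorize_memo).
Premises 2, 7, 8 do not contribute to this derivation.
Hence authorize_memo is obligatory.

Obligatory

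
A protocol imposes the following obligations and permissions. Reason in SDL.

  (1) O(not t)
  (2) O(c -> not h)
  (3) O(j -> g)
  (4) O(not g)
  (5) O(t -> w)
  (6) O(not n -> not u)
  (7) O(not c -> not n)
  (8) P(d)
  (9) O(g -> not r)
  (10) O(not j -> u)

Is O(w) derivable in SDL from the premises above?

Premise 5 is O(t -> w), but O(t) is not derivable from the premises, so it does not yield O(w).
No other premise forces O(w). An ideal world satisfying every premise can still have w false, so O(w) is not derivable.

No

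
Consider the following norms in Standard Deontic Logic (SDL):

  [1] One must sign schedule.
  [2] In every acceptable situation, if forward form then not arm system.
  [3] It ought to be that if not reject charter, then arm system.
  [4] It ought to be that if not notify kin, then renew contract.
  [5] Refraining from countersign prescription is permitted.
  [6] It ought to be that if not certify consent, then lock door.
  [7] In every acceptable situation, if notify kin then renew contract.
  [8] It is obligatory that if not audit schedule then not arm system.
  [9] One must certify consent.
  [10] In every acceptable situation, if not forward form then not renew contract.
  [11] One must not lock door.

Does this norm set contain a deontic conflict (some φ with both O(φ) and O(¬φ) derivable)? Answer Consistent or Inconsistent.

Premise 6 is O(¬certify_consent → lock_door), but O(¬certify_consent) is not derivable from the premises, so it does not yield O(lock_door).
So O(lock_door) is not derivable, and the apparent clash with O(¬lock_door) does not arise.
A world satisfying every obligation exists (e.g. arm_system=false, audit_schedule=false, certify_consent=true, countersign_prescription=false, forward_form=true, lock_door=false, notify_kin=false, reject_charter=true, renew_contract=true, sign_schedule=true); no atom is both obligatory and forbidden, so the set is consistent.

Consistent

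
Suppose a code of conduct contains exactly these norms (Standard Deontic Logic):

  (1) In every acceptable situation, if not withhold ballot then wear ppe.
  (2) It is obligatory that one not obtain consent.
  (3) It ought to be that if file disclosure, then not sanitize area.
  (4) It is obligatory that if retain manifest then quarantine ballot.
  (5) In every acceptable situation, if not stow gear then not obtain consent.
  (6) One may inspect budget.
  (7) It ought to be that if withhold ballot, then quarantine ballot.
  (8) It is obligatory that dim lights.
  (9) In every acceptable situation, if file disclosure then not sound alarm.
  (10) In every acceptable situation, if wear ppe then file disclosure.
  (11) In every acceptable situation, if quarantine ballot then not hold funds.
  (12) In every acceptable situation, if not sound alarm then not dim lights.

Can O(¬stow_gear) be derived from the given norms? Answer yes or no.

Premise 5 is O(¬stow_gear → ¬obtain_consent); even if O(¬obtain_consent) held, inferring O(¬stow_gear) would be affirming the consequent — invalid.
No other premise forces O(¬stow_gear). An ideal world satisfying every premise can still have ¬stow_gear false, so O(¬stow_gear) is not derivable.

No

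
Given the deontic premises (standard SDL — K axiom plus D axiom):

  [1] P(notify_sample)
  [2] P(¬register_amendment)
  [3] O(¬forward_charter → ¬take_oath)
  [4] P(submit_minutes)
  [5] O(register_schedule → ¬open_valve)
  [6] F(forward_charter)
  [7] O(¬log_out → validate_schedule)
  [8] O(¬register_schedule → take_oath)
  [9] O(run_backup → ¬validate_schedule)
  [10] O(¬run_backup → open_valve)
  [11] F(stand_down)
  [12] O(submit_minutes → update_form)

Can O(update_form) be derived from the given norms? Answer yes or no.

No

Premise 12 is O(submit_minutes → update_form), but O(submit_minutes) is not derivable from the premises (the permission P(submit_minutes) asserts only ¬O(¬submit_minutes), not O(submit_minutes)), so it does not yield O(update_form).
No other premise forces O(update_form). An ideal world satisfying every premise can still have update_form false, so O(update_form) is not derivable.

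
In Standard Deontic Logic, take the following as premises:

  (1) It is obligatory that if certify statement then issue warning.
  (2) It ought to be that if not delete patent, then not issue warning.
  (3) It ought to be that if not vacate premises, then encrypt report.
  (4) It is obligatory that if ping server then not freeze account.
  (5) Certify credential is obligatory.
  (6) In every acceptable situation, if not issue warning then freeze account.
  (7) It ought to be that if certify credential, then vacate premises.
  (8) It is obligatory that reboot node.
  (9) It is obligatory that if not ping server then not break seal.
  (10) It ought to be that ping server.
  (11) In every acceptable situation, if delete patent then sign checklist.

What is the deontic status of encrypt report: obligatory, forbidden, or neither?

Premise 3 is O(¬vacate_premises → encrypt_report), but O(¬vacate_premises) is not derivable from the premises, so it does not yield O(encrypt_report).
No premise or chain of K-axiom applications forces O(encrypt_report), and none forces O(¬encrypt_report). So encrypt_report is neither obligatory nor forbidden under these norms.

Neither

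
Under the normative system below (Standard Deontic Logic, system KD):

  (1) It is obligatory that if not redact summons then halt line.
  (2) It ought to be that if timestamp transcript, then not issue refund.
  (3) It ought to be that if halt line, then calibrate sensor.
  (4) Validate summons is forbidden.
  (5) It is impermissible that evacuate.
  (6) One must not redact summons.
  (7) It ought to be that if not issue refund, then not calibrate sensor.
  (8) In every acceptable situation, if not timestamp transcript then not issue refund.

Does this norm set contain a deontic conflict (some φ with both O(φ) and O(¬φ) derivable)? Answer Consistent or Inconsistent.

Inconsistent

Premises 2 and 8 are O(timestamp_transcript → ¬issue_refund) and O(¬timestamp_transcript → ¬issue_refund); every ideal world satisfies timestamp_transcript or ¬timestamp_transcript, so in either case ¬issue_refund holds — hence O(¬issue_refund).
Premise 7 is O(¬issue_refund → ¬calibrate_sensor); since O(¬issue_refund), deontic closure gives O(¬calibrate_sensor).
Premise 3, O(halt_line → calibrate_sensor), contraposes to O(¬calibrate_sensor → ¬halt_line); with O(¬calibrate_sensor) we get O(¬halt_line).
Premise 1, O(¬redact_summons → halt_line), contraposes to O(¬halt_line → redact_summons); with O(¬halt_line) we get O(redact_summons).
But premise 6, F(redact_summons), means O(¬redact_summons).
We now have both O(redact_summons) and O(¬redact_summons) — redact_summons is simultaneously obligatory and forbidden, violating the D-axiom.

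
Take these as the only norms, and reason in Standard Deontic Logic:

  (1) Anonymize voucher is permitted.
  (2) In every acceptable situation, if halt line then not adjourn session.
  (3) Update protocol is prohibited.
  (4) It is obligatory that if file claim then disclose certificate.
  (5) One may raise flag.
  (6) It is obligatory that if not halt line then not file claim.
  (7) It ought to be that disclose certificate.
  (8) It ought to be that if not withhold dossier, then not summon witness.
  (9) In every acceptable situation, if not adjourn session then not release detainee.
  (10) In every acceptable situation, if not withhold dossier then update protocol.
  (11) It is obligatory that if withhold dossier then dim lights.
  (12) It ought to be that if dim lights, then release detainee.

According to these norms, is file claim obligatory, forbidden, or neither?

Forbidden

F(update_protocol) at premise 3 means O(¬update_protocol).
The contrapositive of premise 10 (O(¬withhold_dossier → update_protocol)) is O(¬update_protocol → withhold_dossier), and O(¬update_protocol) is already established, so O(withhold_dossier).
Applying K to premise 11 (O(withhold_dossier → dim_lights)) and O(withhold_dossier) yields O(dim_lights).
Premise 12 is O(dim_lights → release_detainee); since O(dim_lights), deontic closure gives O(release_detainee).
Premise 9 is O(¬adjourn_session → ¬release_detainee); contrapositively O(release_detainee → adjourn_session). Since O(release_detainee) holds, K gives O(adjourn_session).
The contrapositive of premise 2 (O(halt_line → ¬adjourn_session)) is O(adjourn_session → ¬halt_line), and O(adjourn_session) is already established, so O(¬halt_line).
From O(¬halt_line) and premise 6, O(¬halt_line → ¬file_claim), we obtain O(¬file_claim).
Premises 1, 4, 5, 7, 8 do not contribute to this derivation.
Thus O(¬file_claim), which is F(file_claim): file_claim is forbidden.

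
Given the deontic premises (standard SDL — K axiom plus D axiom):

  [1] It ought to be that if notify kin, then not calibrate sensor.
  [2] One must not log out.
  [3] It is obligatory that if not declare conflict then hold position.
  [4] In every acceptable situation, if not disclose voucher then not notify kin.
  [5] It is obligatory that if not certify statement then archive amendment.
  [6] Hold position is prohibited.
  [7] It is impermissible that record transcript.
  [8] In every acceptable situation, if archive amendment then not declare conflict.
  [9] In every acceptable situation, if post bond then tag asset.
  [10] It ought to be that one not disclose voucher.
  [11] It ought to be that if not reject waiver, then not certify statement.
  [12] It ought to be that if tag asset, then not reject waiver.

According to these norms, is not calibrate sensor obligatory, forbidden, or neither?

Neither

Premise 1 is O(notify_kin → ¬calibrate_sensor), but O(notify_kin) is not derivable from the premises, so it does not yield O(¬calibrate_sensor).
No premise or chain of K-axiom applications forces O(¬calibrate_sensor), and none forces O(calibrate_sensor). So ¬calibrate_sensor is neither obligatory nor forbidden under these norms.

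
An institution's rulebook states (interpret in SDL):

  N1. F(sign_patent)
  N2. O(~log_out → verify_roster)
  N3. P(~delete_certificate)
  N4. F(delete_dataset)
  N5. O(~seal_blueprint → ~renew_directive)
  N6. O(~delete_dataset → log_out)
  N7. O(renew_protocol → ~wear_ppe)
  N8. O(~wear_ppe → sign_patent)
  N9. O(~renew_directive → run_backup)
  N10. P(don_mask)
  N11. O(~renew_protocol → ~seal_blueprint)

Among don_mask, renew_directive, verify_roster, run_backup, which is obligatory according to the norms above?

run_backup

F(sign_patent) at premise 1 means O(~sign_patent).
The contrapositive of premise 8 (O(~wear_ppe → sign_patent)) is O(~sign_patent → wear_ppe), and O(~sign_patent) is already established, so O(wear_ppe).
Premise 7, O(renew_protocol → ~wear_ppe), contraposes to O(wear_ppe → ~renew_protocol); with O(wear_ppe) we get O(~renew_protocol).
Premise 11 is O(~renew_protocol → ~seal_blueprint); since O(~renew_protocol), deontic closure gives O(~seal_blueprint).
Applying K to premise 5 (O(~seal_blueprint → ~renew_directive)) and O(~seal_blueprint) yields O(~renew_directive).
Applying K to premise 9 (O(~renew_directive → run_backup)) and O(~renew_directive) yields O(run_backup).
So O(run_backup) holds — run_backup is obligatory. None of the other listed options is made obligatory by any chain of premises.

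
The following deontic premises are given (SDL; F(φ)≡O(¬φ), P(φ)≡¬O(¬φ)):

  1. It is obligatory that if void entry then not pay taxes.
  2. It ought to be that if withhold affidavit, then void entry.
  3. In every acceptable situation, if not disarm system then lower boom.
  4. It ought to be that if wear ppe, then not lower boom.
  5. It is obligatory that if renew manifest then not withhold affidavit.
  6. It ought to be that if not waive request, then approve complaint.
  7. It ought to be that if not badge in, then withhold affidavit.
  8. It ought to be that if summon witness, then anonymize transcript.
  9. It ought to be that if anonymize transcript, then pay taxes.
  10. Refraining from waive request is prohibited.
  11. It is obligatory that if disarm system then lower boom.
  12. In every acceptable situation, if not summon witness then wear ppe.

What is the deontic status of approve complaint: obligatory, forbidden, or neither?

Neither

Premise 6 is O(¬waive_request → approve_complaint), but O(¬waive_request) is not derivable from the premises, so it does not yield O(approve_complaint).
No premise or chain of K-axiom applications forces O(approve_complaint), and none forces O(¬approve_complaint). So approve_complaint is neither obligatory nor forbidden under these norms.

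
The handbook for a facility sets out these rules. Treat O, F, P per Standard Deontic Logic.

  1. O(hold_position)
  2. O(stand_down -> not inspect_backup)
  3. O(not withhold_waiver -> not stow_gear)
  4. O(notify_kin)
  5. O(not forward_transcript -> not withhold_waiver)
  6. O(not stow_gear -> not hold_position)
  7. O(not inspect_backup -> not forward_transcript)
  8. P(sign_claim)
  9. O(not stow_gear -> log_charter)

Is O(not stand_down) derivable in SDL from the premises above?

Yes

From premise 1 we have O(hold_position).
The contrapositive of premise 6 (O(not stow_gear -> not hold_position)) is O(hold_position -> stow_gear), and O(hold_position) is already established, so O(stow_gear).
The contrapositive of premise 3 (O(not withhold_waiver -> not stow_gear)) is O(stow_gear -> withhold_waiver), and O(stow_gear) is already established, so O(withhold_waiver).
Premise 5, O(not forward_transcript -> not withhold_waiver), contraposes to O(withhold_waiver -> forward_transcript); with O(withhold_waiver) we get O(forward_transcript).
Premise 7, O(not inspect_backup -> not forward_transcript), contraposes to O(forward_transcript -> inspect_backup); with O(forward_transcript) we get O(inspect_backup).
Premise 2 is O(stand_down -> not inspect_backup); contrapositively O(inspect_backup -> not stand_down). Since O(inspect_backup) holds, K gives O(not stand_down).
Premises 4, 8, 9 do not contribute to this derivation.
So O(not stand_down) follows.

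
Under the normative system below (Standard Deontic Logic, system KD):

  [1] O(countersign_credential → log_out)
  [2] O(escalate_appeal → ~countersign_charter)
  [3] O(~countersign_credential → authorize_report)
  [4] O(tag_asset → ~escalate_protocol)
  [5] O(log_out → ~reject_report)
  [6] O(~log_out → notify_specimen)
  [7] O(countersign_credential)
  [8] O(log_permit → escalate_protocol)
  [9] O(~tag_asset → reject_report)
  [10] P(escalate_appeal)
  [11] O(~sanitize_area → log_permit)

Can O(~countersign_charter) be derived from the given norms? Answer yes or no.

Premise 2 is O(escalate_appeal → ~countersign_charter), but O(escalate_appeal) is not derivable from the premises (the permission P(escalate_appeal) asserts only ~O(~escalate_appeal), not O(escalate_appeal)), so it does not yield O(~countersign_charter).
No other premise forces O(~countersign_charter). An ideal world satisfying every premise can still have ~countersign_charter false, so O(~countersign_charter) is not derivable.

No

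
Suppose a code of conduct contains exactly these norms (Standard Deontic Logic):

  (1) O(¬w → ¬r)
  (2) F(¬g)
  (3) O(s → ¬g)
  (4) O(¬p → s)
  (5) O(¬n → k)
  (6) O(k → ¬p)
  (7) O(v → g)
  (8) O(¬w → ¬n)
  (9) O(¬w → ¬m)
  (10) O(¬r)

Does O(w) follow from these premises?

Premise 2, F(¬g), is equivalent to O(g).
The contrapositive of premise 3 (O(s → ¬g)) is O(g → ¬s), and O(g) is already established, so O(¬s).
Premise 4, O(¬p → s), contraposes to O(¬s → p); with O(¬s) we get O(p).
Premise 6 is O(k → ¬p); contrapositively O(p → ¬k). Since O(p) holds, K gives O(¬k).
Premise 5 is O(¬n → k); contrapositively O(¬k → n). Since O(¬k) holds, K gives O(n).
Premise 8, O(¬w → ¬n), contraposes to O(n → w); with O(n) we get O(w).
Premises 1, 7, 9, 10 do not contribute to this derivation.
So O(w) follows.

Yes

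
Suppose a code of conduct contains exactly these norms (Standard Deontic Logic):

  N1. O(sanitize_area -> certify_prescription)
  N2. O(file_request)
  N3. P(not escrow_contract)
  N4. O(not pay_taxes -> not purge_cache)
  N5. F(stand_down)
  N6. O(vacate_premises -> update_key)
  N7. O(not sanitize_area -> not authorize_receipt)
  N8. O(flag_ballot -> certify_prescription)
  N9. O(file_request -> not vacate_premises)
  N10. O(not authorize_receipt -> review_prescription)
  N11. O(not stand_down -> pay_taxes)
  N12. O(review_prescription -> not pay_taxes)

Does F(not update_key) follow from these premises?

Premise 6 is O(vacate_premises -> update_key), but O(vacate_premises) is not derivable from the premises, so it does not yield O(update_key).
No other premise forces O(update_key). An ideal world satisfying every premise can still have not update_key true, so F(not update_key) is not derivable.

No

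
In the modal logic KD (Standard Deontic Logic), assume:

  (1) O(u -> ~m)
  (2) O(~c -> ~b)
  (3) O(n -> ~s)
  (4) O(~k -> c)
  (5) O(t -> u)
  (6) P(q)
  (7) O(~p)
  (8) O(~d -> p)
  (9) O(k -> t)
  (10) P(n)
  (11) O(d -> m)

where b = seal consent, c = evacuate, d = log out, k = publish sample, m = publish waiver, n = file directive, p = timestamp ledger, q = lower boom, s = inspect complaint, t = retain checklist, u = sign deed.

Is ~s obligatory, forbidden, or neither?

Neither

Premise 3 is O(n -> ~s), but O(n) is not derivable from the premises (the permission P(n) asserts only ~O(~n), not O(n)), so it does not yield O(~s).
No premise or chain of K-axiom applications forces O(~s), and none forces O(s). So ~s is neither obligatory nor forbidden under these norms.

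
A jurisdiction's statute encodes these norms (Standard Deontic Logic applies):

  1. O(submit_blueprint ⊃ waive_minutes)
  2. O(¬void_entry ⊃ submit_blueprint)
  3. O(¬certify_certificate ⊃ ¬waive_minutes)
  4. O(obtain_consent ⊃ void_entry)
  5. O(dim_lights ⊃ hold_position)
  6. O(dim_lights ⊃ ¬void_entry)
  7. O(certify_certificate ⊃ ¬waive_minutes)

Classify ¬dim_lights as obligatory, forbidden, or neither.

Premises 3 and 7 cover both cases: O(¬certify_certificate ⊃ ¬waive_minutes) and O(certify_certificate ⊃ ¬waive_minutes). Since ¬certify_certificate ∨ certify_certificate is a tautology, O(¬waive_minutes) follows.
Premise 1, O(submit_blueprint ⊃ waive_minutes), contraposes to O(¬waive_minutes ⊃ ¬submit_blueprint); with O(¬waive_minutes) we get O(¬submit_blueprint).
Premise 2, O(¬void_entry ⊃ submit_blueprint), contraposes to O(¬submit_blueprint ⊃ void_entry); with O(¬submit_blueprint) we get O(void_entry).
Premise 6, O(dim_lights ⊃ ¬void_entry), contraposes to O(void_entry ⊃ ¬dim_lights); with O(void_entry) we get O(¬dim_lights).
Premises 4, 5 do not contribute to this derivation.
Hence ¬dim_lights is obligatory.

Obligatory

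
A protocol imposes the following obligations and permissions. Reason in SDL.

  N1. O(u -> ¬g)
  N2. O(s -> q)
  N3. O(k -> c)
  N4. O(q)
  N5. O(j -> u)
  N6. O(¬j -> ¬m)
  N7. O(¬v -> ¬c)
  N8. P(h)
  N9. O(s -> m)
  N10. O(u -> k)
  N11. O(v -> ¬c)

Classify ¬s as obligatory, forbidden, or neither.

Obligatory

By case analysis on v: premise 11 gives O(v -> ¬c) and premise 7 gives O(¬v -> ¬c), so O(¬c) either way.
The contrapositive of premise 3 (O(k -> c)) is O(¬c -> ¬k), and O(¬c) is already established, so O(¬k).
Premise 10, O(u -> k), contraposes to O(¬k -> ¬u); with O(¬k) we get O(¬u).
Premise 5 is O(j -> u); contrapositively O(¬u -> ¬j). Since O(¬u) holds, K gives O(¬j).
With premise 6, O(¬j -> ¬m), the K-axiom yields O(¬m).
The contrapositive of premise 9 (O(s -> m)) is O(¬m -> ¬s), and O(¬m) is already established, so O(¬s).
Premises 1, 2, 4, 8 do not contribute to this derivation.
Hence ¬s is obligatory.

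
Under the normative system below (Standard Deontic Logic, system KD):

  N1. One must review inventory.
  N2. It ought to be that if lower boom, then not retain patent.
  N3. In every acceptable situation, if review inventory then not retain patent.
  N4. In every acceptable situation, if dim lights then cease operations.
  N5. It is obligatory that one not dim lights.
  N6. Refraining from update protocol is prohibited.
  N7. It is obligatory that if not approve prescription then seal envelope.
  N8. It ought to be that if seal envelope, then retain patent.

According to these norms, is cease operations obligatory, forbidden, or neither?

Premise 4 is O(dim_lights → cease_operations), but O(dim_lights) is not derivable from the premises, so it does not yield O(cease_operations).
No premise or chain of K-axiom applications forces O(cease_operations), and none forces O(¬cease_operations). So cease_operations is neither obligatory nor forbidden under these norms.

Neither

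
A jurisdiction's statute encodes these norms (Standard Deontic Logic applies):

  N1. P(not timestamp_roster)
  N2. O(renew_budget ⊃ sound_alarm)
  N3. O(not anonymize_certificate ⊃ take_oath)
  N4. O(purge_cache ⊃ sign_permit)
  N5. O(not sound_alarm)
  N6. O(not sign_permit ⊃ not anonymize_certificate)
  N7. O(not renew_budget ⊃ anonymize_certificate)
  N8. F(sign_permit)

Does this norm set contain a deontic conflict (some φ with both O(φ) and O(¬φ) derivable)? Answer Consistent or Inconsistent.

From premise 5 we have O(not sound_alarm).
Premise 2 is O(renew_budget ⊃ sound_alarm); contrapositively O(not sound_alarm ⊃ not renew_budget). Since O(not sound_alarm) holds, K gives O(not renew_budget).
Applying K to premise 7 (O(not renew_budget ⊃ anonymize_certificate)) and O(not renew_budget) yields O(anonymize_certificate).
Premise 6 is O(not sign_permit ⊃ not anonymize_certificate); contrapositively O(anonymize_certificate ⊃ sign_permit). Since O(anonymize_certificate) holds, K gives O(sign_permit).
However, F(sign_permit) at premise 8 amounts to O(not sign_permit).
We now have both O(sign_permit) and O(not sign_permit) — sign_permit is simultaneously obligatory and forbidden, violating the D-axiom.

Inconsistent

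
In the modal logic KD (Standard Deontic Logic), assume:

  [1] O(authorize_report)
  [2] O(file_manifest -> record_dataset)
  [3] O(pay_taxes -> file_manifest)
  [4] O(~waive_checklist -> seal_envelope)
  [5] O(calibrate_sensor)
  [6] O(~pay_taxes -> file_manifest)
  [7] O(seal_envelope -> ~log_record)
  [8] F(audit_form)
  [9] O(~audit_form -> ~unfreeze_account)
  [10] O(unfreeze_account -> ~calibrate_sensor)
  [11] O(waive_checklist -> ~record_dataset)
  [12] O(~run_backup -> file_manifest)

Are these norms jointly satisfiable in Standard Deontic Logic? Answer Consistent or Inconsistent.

Consistent

Premise 10 is O(unfreeze_account -> ~calibrate_sensor), but O(unfreeze_account) is not derivable from the premises, so it does not yield O(~calibrate_sensor).
So O(~calibrate_sensor) is not derivable, and the apparent clash with O(calibrate_sensor) does not arise.
A world satisfying every obligation exists (e.g. audit_form=false, authorize_report=true, calibrate_sensor=true, file_manifest=true, log_record=false, pay_taxes=false, record_dataset=true, run_backup=false, seal_envelope=true, unfreeze_account=false, waive_checklist=false); no atom is both obligatory and forbidden, so the set is consistent.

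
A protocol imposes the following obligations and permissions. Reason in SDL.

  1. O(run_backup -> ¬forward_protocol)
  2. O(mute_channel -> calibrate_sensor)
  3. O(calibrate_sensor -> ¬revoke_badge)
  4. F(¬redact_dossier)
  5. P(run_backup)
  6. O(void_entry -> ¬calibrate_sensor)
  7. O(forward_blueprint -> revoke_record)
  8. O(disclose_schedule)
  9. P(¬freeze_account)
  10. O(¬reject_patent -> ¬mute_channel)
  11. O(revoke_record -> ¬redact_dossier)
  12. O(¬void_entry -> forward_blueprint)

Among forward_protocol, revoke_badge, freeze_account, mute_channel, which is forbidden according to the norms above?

mute_channel

Premise 4, F(¬redact_dossier), is equivalent to O(redact_dossier).
Premise 11, O(revoke_record -> ¬redact_dossier), contraposes to O(redact_dossier -> ¬revoke_record); with O(redact_dossier) we get O(¬revoke_record).
The contrapositive of premise 7 (O(forward_blueprint -> revoke_record)) is O(¬revoke_record -> ¬forward_blueprint), and O(¬revoke_record) is already established, so O(¬forward_blueprint).
The contrapositive of premise 12 (O(¬void_entry -> forward_blueprint)) is O(¬forward_blueprint -> void_entry), and O(¬forward_blueprint) is already established, so O(void_entry).
Premise 6 is O(void_entry -> ¬calibrate_sensor); since O(void_entry), deontic closure gives O(¬calibrate_sensor).
Premise 2, O(mute_channel -> calibrate_sensor), contraposes to O(¬calibrate_sensor -> ¬mute_channel); with O(¬calibrate_sensor) we get O(¬mute_channel).
So O(¬mute_channel) holds, i.e. mute_channel is forbidden. None of the other listed options is forbidden under the premises.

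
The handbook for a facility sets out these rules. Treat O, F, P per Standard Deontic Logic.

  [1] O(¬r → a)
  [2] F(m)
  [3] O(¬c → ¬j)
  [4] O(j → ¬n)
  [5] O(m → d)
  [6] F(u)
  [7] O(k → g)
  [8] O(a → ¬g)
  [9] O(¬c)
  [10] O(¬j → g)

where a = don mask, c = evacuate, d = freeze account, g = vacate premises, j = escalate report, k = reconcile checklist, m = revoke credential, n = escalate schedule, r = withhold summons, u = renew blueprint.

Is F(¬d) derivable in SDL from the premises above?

Premise 5 is O(m → d), but O(m) is not derivable from the premises, so it does not yield O(d).
No other premise forces O(d). An ideal world satisfying every premise can still have ¬d true, so F(¬d) is not derivable.

No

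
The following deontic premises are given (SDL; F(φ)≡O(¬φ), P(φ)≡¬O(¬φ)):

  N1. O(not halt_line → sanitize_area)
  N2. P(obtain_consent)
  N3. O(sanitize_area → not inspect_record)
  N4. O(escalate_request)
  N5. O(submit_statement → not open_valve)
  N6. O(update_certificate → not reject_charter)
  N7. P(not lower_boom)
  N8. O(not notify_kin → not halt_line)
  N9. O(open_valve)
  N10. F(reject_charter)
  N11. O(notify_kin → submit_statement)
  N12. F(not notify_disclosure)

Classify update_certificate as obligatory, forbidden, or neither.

Premise 6 is O(update_certificate → not reject_charter); even if O(not reject_charter) held, inferring O(update_certificate) would be affirming the consequent — invalid.
No premise or chain of K-axiom applications forces O(update_certificate), and none forces O(not update_certificate). So update_certificate is neither obligatory nor forbidden under these norms.

Neither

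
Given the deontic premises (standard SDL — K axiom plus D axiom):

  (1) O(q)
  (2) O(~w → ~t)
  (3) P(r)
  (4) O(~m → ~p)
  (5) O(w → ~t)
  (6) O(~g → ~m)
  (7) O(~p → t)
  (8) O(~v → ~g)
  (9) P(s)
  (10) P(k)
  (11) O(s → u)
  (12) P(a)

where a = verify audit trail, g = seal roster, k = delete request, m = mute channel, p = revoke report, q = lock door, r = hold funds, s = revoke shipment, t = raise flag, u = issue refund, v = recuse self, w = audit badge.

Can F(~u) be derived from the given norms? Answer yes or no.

Premise 11 is O(s → u), but O(s) is not derivable from the premises (the permission P(s) asserts only ~O(~s), not O(s)), so it does not yield O(u).
No other premise forces O(u). An ideal world satisfying every premise can still have ~u true, so F(~u) is not derivable.

No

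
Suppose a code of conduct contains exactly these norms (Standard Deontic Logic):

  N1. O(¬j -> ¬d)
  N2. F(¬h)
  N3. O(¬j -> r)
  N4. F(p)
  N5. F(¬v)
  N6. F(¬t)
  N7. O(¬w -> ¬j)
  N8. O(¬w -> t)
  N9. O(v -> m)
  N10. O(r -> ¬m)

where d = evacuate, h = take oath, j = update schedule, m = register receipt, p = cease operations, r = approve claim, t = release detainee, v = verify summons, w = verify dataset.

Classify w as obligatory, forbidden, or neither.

Obligatory

F(¬v) at premise 5 means O(v).
Premise 9 is O(v -> m); since O(v), deontic closure gives O(m).
The contrapositive of premise 10 (O(r -> ¬m)) is O(m -> ¬r), and O(m) is already established, so O(¬r).
Premise 3, O(¬j -> r), contraposes to O(¬r -> j); with O(¬r) we get O(j).
Premise 7, O(¬w -> ¬j), contraposes to O(j -> w); with O(j) we get O(w).
Premises 1, 2, 4, 6, 8 do not contribute to this derivation.
Hence w is obligatory.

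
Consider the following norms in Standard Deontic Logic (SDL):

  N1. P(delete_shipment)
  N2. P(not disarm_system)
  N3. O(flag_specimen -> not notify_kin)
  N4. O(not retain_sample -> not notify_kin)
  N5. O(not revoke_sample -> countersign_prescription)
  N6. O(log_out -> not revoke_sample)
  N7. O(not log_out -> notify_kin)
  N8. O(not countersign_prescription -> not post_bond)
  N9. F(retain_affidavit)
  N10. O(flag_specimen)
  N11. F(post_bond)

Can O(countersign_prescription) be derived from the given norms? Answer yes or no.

From premise 10 we have O(flag_specimen).
Premise 3 is O(flag_specimen -> not notify_kin); since O(flag_specimen), deontic closure gives O(not notify_kin).
Premise 7, O(not log_out -> notify_kin), contraposes to O(not notify_kin -> log_out); with O(not notify_kin) we get O(log_out).
Premise 6 is O(log_out -> not revoke_sample); since O(log_out), deontic closure gives O(not revoke_sample).
From O(not revoke_sample) and premise 5, O(not revoke_sample -> countersign_prescription), we obtain O(countersign_prescription).
Premises 1, 2, 4, 8, 9, 11 do not contribute to this derivation.
So O(countersign_prescription) follows.

Yes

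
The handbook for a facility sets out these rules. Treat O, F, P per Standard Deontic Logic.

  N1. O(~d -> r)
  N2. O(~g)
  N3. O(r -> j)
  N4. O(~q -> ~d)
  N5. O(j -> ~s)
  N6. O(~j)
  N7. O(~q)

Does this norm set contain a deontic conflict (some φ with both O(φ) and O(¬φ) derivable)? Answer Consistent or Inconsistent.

Premise 6 states O(~j) outright.
Premise 3 is O(r -> j); contrapositively O(~j -> ~r). Since O(~j) holds, K gives O(~r).
Premise 1, O(~d -> r), contraposes to O(~r -> d); with O(~r) we get O(d).
The contrapositive of premise 4 (O(~q -> ~d)) is O(d -> q), and O(d) is already established, so O(q).
Yet premise 7 states O(~q).
We now have both O(q) and O(~q) — q is simultaneously obligatory and forbidden, violating the D-axiom.

Inconsistent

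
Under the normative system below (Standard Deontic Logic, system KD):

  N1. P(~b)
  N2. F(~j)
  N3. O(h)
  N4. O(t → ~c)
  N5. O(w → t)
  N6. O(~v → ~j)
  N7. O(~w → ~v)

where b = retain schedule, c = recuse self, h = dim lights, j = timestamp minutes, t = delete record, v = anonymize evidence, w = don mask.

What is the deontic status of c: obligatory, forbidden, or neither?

Forbidden

F(~j) at premise 2 means O(j).
Premise 6, O(~v → ~j), contraposes to O(j → v); with O(j) we get O(v).
Premise 7 is O(~w → ~v); contrapositively O(v → w). Since O(v) holds, K gives O(w).
With premise 5, O(w → t), the K-axiom yields O(t).
From O(t) and premise 4, O(t → ~c), we obtain O(~c).
Premises 1, 3 do not contribute to this derivation.
Thus O(~c), which is F(c): c is forbidden.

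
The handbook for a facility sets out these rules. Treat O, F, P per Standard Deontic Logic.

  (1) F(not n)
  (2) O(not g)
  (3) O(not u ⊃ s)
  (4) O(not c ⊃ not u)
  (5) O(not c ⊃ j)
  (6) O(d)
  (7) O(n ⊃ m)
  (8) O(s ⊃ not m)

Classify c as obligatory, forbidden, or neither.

Premise 1, F(not n), is equivalent to O(n).
Applying K to premise 7 (O(n ⊃ m)) and O(n) yields O(m).
The contrapositive of premise 8 (O(s ⊃ not m)) is O(m ⊃ not s), and O(m) is already established, so O(not s).
Premise 3 is O(not u ⊃ s); contrapositively O(not s ⊃ u). Since O(not s) holds, K gives O(u).
Premise 4 is O(not c ⊃ not u); contrapositively O(u ⊃ c). Since O(u) holds, K gives O(c).
Premises 2, 5, 6 do not contribute to this derivation.
Hence c is obligatory.

Obligatory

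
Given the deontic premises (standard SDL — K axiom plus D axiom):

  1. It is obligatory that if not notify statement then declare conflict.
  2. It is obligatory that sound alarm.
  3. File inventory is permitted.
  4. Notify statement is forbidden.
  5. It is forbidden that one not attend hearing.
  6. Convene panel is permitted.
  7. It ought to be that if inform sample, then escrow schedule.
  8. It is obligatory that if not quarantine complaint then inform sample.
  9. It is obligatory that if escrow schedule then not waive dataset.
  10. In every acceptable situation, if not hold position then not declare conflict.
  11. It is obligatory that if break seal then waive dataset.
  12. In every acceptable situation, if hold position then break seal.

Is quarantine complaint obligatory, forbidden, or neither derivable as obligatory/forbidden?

Obligatory

Premise 4 is F(notify_statement), i.e. O(¬notify_statement).
From O(¬notify_statement) and premise 1, O(¬notify_statement → declare_conflict), we obtain O(declare_conflict).
Premise 10 is O(¬hold_position → ¬declare_conflict); contrapositively O(declare_conflict → hold_position). Since O(declare_conflict) holds, K gives O(hold_position).
With premise 12, O(hold_position → break_seal), the K-axiom yields O(break_seal).
Applying K to premise 11 (O(break_seal → waive_dataset)) and O(break_seal) yields O(waive_dataset).
Premise 9 is O(escrow_schedule → ¬waive_dataset); contrapositively O(waive_dataset → ¬escrow_schedule). Since O(waive_dataset) holds, K gives O(¬escrow_schedule).
Premise 7 is O(inform_sample → escrow_schedule); contrapositively O(¬escrow_schedule → ¬inform_sample). Since O(¬escrow_schedule) holds, K gives O(¬inform_sample).
Premise 8 is O(¬quarantine_complaint → inform_sample); contrapositively O(¬inform_sample → quarantine_complaint). Since O(¬inform_sample) holds, K gives O(quarantine_complaint).
Premises 2, 3, 5, 6 do not contribute to this derivation.
Hence quarantine_complaint is obligatory.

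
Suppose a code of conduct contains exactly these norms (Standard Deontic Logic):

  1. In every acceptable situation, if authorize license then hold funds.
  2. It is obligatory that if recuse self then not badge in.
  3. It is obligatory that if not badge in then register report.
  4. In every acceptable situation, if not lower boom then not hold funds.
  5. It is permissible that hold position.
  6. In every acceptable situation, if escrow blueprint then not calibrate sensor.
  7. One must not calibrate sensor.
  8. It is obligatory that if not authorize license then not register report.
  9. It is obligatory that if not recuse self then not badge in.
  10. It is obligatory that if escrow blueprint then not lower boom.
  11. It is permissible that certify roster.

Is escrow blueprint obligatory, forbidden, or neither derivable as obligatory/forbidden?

Premises 2 and 9 are O(recuse_self → ¬badge_in) and O(¬recuse_self → ¬badge_in); every ideal world satisfies recuse_self or ¬recuse_self, so in either case ¬badge_in holds — hence O(¬badge_in).
With premise 3, O(¬badge_in → register_report), the K-axiom yields O(register_report).
Premise 8, O(¬authorize_license → ¬register_report), contraposes to O(register_report → authorize_license); with O(register_report) we get O(authorize_license).
From O(authorize_license) and premise 1, O(authorize_license → hold_funds), we obtain O(hold_funds).
The contrapositive of premise 4 (O(¬lower_boom → ¬hold_funds)) is O(hold_funds → lower_boom), and O(hold_funds) is already established, so O(lower_boom).
The contrapositive of premise 10 (O(escrow_blueprint → ¬lower_boom)) is O(lower_boom → ¬escrow_blueprint), and O(lower_boom) is already established, so O(¬escrow_blueprint).
Premises 5, 6, 7, 11 do not contribute to this derivation.
Thus O(¬escrow_blueprint), which is F(escrow_blueprint): escrow_blueprint is forbidden.

Forbidden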